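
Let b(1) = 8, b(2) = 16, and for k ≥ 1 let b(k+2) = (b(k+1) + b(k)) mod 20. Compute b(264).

0

We have b(1) = 8, b(2) = 16, b(3) = 4, b(4) = 0, b(5) = 4, b(6) = 4, b(7) = 8, b(8) = 12, b(9) = 0, b(10) = 12, b(11) = 12, b(12) = 4, b(13) = 16, b(14) = 0, b(15) = 16, b(16) = 16, b(17) = 12, b(18) = 8, b(19) = 0, b(20) = 8, b(21) = 8, b(22) = 16.
Since (b(21), b(22)) = (b(1), b(2)) = (8, 16) (two consecutive terms determine the rest), the sequence is periodic with period 20.
So b(264) = b(1 + ((264-1) mod 20)) = b(4) = 0.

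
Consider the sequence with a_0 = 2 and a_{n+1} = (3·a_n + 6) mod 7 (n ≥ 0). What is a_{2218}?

3

a_0 = 2, a_1 = 5, a_2 = 0, a_3 = 6, a_4 = 3, a_5 = 1, a_6 = 2.
The sequence repeats with period 6.
(2218 - 0) mod 6 = 4, so a_{2218} = a_4 = 3.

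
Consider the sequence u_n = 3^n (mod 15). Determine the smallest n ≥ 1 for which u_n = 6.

4

u_0 = 1,  u_1 = 3,  u_2 = 9,  u_3 = 12,  u_4 = 6,  u_5 = 3.
Since u_5 = u_1 = 3, the sequence is eventually periodic: after a pre-period of length 1 it cycles with period 4.
The value 6 first appears (with n ≥ 1) at u_4.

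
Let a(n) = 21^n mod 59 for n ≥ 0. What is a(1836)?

Listing terms: a(0) = 1, a(1) = 21, a(2) = 28, a(3) = 57, a(4) = 17, a(5) = 3, a(6) = 4, a(7) = 25, a(8) = 53, a(9) = 51, a(10) = 9, a(11) = 12, a(12) = 16, a(13) = 41, a(14) = 35, a(15) = 27, a(16) = 36, a(17) = 48, a(18) = 5, a(19) = 46, a(20) = 22, a(21) = 49, a(22) = 26, a(23) = 15, a(24) = 20, a(25) = 7, a(26) = 29, a(27) = 19, a(28) = 45, a(29) = 1.
Since a(29) = a(0) = 1, the sequence is periodic with period 29.
(1836 - 0) mod 29 = 9, so a(1836) = a(9) = 51.

51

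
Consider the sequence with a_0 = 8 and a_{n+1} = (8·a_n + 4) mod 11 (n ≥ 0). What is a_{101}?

2

Computing terms: a_0 = 8, a_1 = 2, a_2 = 9, a_3 = 10, a_4 = 7, a_5 = 5, a_6 = 0, a_7 = 4, a_8 = 3, a_9 = 6, a_{10} = 8.
Since a_{10} = a_0 = 8, the sequence is periodic with period 10.
So a_{101} = a_{0 + ((101-0) mod 10)} = a_1 = 2.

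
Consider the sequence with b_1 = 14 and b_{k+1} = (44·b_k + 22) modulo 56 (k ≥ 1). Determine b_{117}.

38

b_1 = 14; b_2 = 22; b_3 = 38; b_4 = 14.
Since b_4 = b_1 = 14, the sequence is periodic with period 3.
So b_{117} = b_{1 + ((117-1) mod 3)} = b_3 = 38.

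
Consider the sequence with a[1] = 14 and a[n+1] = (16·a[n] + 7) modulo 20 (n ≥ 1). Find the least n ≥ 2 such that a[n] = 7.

a[1] = 14; a[2] = 11; a[3] = 3; a[4] = 15; a[5] = 7; a[6] = 19; a[7] = 11.
Since a[7] = a[2] = 11, the sequence is eventually periodic: after a pre-period of length 1 it cycles with period 5.
The value 7 first appears (with n ≥ 2) at a[5].

5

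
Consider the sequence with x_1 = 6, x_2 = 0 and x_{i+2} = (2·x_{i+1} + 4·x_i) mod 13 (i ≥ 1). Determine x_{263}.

Computing terms: x_1 = 6; x_2 = 0; x_3 = 11; x_4 = 9; x_5 = 10; x_6 = 4; x_7 = 9; x_8 = 8; x_9 = 0; x_{10} = 6; x_{11} = 12; x_{12} = 9; x_{13} = 1; x_{14} = 12; x_{15} = 2; x_{16} = 0; x_{17} = 8; x_{18} = 3; x_{19} = 12; x_{20} = 10; x_{21} = 3; x_{22} = 7; x_{23} = 0; x_{24} = 2; x_{25} = 4; x_{26} = 3; x_{27} = 9; x_{28} = 4; x_{29} = 5; x_{30} = 0; x_{31} = 7; x_{32} = 1; x_{33} = 4; x_{34} = 12; x_{35} = 1; x_{36} = 11; x_{37} = 0; x_{38} = 5; x_{39} = 10; x_{40} = 1; x_{41} = 3; x_{42} = 10; x_{43} = 6; x_{44} = 0.
Since (x_{43}, x_{44}) = (x_1, x_2) = (6, 0) (two consecutive terms determine the rest), the sequence is periodic with period 42.
(263 - 1) mod 42 = 10, so x_{263} = x_{11} = 12.

12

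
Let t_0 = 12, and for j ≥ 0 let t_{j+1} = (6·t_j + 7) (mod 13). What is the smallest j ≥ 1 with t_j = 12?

t_0 = 12, t_1 = 1, t_2 = 0, t_3 = 7, t_4 = 10, t_5 = 2, t_6 = 6, t_7 = 4, t_8 = 5, t_9 = 11, t_{10} = 8, t_{11} = 3, t_{12} = 12.
The sequence repeats with period 12.
The value 12 next appears (with j ≥ 1) at t_{12}.

12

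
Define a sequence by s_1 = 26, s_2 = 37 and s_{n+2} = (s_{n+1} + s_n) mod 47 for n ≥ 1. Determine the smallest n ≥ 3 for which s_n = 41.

Listing terms: s_1 = 26, s_2 = 37, s_3 = 16, s_4 = 6, s_5 = 22, s_6 = 28, s_7 = 3, s_8 = 31, s_9 = 34, s_{10} = 18, s_{11} = 5, s_{12} = 23, s_{13} = 28, s_{14} = 4, s_{15} = 32, s_{16} = 36, s_{17} = 21, s_{18} = 10, s_{19} = 31, s_{20} = 41, s_{21} = 25, s_{22} = 19, s_{23} = 44, s_{24} = 16, s_{25} = 13, s_{26} = 29, s_{27} = 42, s_{28} = 24, s_{29} = 19, s_{30} = 43, s_{31} = 15, s_{32} = 11, s_{33} = 26, s_{34} = 37.
Since (s_{33}, s_{34}) = (s_1, s_2) = (26, 37) (two consecutive terms determine the rest), the sequence is periodic with period 32.
The value 41 first appears (with n ≥ 3) at s_{20}.

20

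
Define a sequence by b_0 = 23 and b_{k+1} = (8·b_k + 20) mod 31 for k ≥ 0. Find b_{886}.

Listing terms: b_0 = 23; b_1 = 18; b_2 = 9; b_3 = 30; b_4 = 12; b_5 = 23.
The sequence repeats with period 5.
So b_{886} = b_{0 + ((886-0) mod 5)} = b_1 = 18.

18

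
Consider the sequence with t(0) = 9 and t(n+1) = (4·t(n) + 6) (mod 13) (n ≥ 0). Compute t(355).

3

We have t(0) = 9; t(1) = 3; t(2) = 5; t(3) = 0; t(4) = 6; t(5) = 4; t(6) = 9.
The sequence repeats with period 6.
(355 - 0) mod 6 = 1, so t(355) = t(1) = 3.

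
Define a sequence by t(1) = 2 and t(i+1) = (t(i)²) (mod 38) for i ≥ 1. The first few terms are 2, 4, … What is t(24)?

Listing terms: t(1) = 2; t(2) = 4; t(3) = 16; t(4) = 28; t(5) = 24; t(6) = 6; t(7) = 36; t(8) = 4.
Since t(8) = t(2) = 4, the sequence is eventually periodic: after a pre-period of length 1 it cycles with period 6.
For i ≥ 2, t(i) depends only on (i - 2) mod 6. (24 - 2) mod 6 = 4, so t(24) = t(6) = 6.

6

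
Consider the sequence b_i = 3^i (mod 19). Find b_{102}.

Computing terms: b_0 = 1, b_1 = 3, b_2 = 9, b_3 = 8, b_4 = 5, b_5 = 15, b_6 = 7, b_7 = 2, b_8 = 6, b_9 = 18, b_{10} = 16, b_{11} = 10, b_{12} = 11, b_{13} = 14, b_{14} = 4, b_{15} = 12, b_{16} = 17, b_{17} = 13, b_{18} = 1.
The sequence repeats with period 18.
(102 - 0) mod 18 = 12, so b_{102} = b_{12} = 11.

11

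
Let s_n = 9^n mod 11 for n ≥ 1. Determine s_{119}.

5

Listing terms: s_1 = 9, s_2 = 4, s_3 = 3, s_4 = 5, s_5 = 1, s_6 = 9.
Since s_6 = s_1 = 9, the sequence is periodic with period 5.
(119 - 1) mod 5 = 3, so s_{119} = s_4 = 5.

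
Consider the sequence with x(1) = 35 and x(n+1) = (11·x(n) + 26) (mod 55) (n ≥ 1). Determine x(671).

We have x(1) = 35, x(2) = 26, x(3) = 37, x(4) = 48, x(5) = 4, x(6) = 15, x(7) = 26.
Since x(7) = x(2) = 26, the sequence is eventually periodic: after a pre-period of length 1 it cycles with period 5.
For n ≥ 2, x(n) depends only on (n - 2) mod 5. (671 - 2) mod 5 = 4, so x(671) = x(6) = 15.

15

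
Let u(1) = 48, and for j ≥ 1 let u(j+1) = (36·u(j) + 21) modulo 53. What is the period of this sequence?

Computing terms: u(1) = 48; u(2) = 0; u(3) = 21; u(4) = 35; u(5) = 9; u(6) = 27; u(7) = 39; u(8) = 47; u(9) = 17; u(10) = 50; u(11) = 19; u(12) = 16; u(13) = 14; u(14) = 48.
Since u(14) = u(1) = 48, the sequence is periodic with period 13.

13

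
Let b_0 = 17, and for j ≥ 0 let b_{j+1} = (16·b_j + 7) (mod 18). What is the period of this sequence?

9

Listing terms: b_0 = 17,  b_1 = 9,  b_2 = 7,  b_3 = 11,  b_4 = 3,  b_5 = 1,  b_6 = 5,  b_7 = 15,  b_8 = 13,  b_9 = 17.
The sequence repeats with period 9.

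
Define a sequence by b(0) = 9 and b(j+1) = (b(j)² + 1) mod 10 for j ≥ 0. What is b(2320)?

7

We have b(0) = 9; b(1) = 2; b(2) = 5; b(3) = 6; b(4) = 7; b(5) = 0; b(6) = 1; b(7) = 2.
Since b(7) = b(1) = 2, the sequence is eventually periodic: after a pre-period of length 1 it cycles with period 6.
For j ≥ 1, b(j) depends only on (j - 1) mod 6. (2320 - 1) mod 6 = 3, so b(2320) = b(4) = 7.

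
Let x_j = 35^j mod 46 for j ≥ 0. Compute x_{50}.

x_0 = 1, x_1 = 35, x_2 = 29, x_3 = 3, x_4 = 13, x_5 = 41, x_6 = 9, x_7 = 39, x_8 = 31, x_9 = 27, x_{10} = 25, x_{11} = 1.
Since x_{11} = x_0 = 1, the sequence is periodic with period 11.
So x_{50} = x_{0 + ((50-0) mod 11)} = x_6 = 9.

9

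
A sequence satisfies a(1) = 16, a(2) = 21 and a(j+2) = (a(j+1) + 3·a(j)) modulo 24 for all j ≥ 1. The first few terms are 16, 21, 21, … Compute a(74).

Computing terms: a(1) = 16; a(2) = 21; a(3) = 21; a(4) = 12; a(5) = 3; a(6) = 15; a(7) = 0; a(8) = 21; a(9) = 21.
Since (a(8), a(9)) = (a(2), a(3)) = (21, 21) (two consecutive terms determine the rest), the sequence is eventually periodic: after a pre-period of length 1 it cycles with period 6.
For j ≥ 2, a(j) depends only on (j - 2) mod 6. (74 - 2) mod 6 = 0, so a(74) = a(2) = 21.

21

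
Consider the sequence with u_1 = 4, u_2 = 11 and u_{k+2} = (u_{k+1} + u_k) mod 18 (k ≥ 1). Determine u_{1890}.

5

We have u_1 = 4, u_2 = 11, u_3 = 15, u_4 = 8, u_5 = 5, u_6 = 13, u_7 = 0, u_8 = 13, u_9 = 13, u_{10} = 8, u_{11} = 3, u_{12} = 11, u_{13} = 14, u_{14} = 7, u_{15} = 3, u_{16} = 10, u_{17} = 13, u_{18} = 5, u_{19} = 0, u_{20} = 5, u_{21} = 5, u_{22} = 10, u_{23} = 15, u_{24} = 7, u_{25} = 4, u_{26} = 11.
The sequence repeats with period 24.
(1890 - 1) mod 24 = 17, so u_{1890} = u_{18} = 5.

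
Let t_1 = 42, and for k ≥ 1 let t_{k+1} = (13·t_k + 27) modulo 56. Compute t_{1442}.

13

We have t_1 = 42, t_2 = 13, t_3 = 28, t_4 = 55, t_5 = 14, t_6 = 41, t_7 = 0, t_8 = 27, t_9 = 42.
Since t_9 = t_1 = 42, the sequence is periodic with period 8.
(1442 - 1) mod 8 = 1, so t_{1442} = t_2 = 13.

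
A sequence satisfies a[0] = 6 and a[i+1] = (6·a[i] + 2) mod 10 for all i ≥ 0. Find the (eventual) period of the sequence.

Computing terms: a[0] = 6, a[1] = 8, a[2] = 0, a[3] = 2, a[4] = 4, a[5] = 6.
The sequence repeats with period 5.

5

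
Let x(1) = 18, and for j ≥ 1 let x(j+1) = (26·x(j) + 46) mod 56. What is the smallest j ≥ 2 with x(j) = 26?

We have x(1) = 18, x(2) = 10, x(3) = 26, x(4) = 50, x(5) = 2, x(6) = 42, x(7) = 18.
Since x(7) = x(1) = 18, the sequence is periodic with period 6.
The value 26 first appears (with j ≥ 2) at x(3).

3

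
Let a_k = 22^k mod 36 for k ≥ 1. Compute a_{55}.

4

a_1 = 22,  a_2 = 16,  a_3 = 28,  a_4 = 4,  a_5 = 16.
Since a_5 = a_2 = 16, the sequence is eventually periodic: after a pre-period of length 1 it cycles with period 3.
For k ≥ 2, a_k depends only on (k - 2) mod 3. (55 - 2) mod 3 = 2, so a_{55} = a_4 = 4.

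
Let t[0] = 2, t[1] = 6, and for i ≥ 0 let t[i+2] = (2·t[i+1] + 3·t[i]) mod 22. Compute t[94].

8

t[0] = 2,  t[1] = 6,  t[2] = 18,  t[3] = 10,  t[4] = 8,  t[5] = 2,  t[6] = 6.
The sequence repeats with period 5.
(94 - 0) mod 5 = 4, so t[94] = t[4] = 8.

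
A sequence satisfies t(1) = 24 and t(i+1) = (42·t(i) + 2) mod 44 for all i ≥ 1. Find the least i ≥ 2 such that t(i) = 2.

We have t(1) = 24; t(2) = 42; t(3) = 6; t(4) = 34; t(5) = 22; t(6) = 2; t(7) = 42.
Since t(7) = t(2) = 42, the sequence is eventually periodic: after a pre-period of length 1 it cycles with period 5.
The value 2 first appears (with i ≥ 2) at t(6).

6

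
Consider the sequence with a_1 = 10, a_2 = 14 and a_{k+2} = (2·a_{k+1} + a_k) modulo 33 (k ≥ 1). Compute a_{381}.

Computing terms: a_1 = 10, a_2 = 14, a_3 = 5, a_4 = 24, a_5 = 20, a_6 = 31, a_7 = 16, a_8 = 30, a_9 = 10, a_{10} = 17, a_{11} = 11, a_{12} = 6, a_{13} = 23, a_{14} = 19, a_{15} = 28, a_{16} = 9, a_{17} = 13, a_{18} = 2, a_{19} = 17, a_{20} = 3, a_{21} = 23, a_{22} = 16, a_{23} = 22, a_{24} = 27, a_{25} = 10, a_{26} = 14.
The sequence repeats with period 24.
So a_{381} = a_{1 + ((381-1) mod 24)} = a_{21} = 23.

23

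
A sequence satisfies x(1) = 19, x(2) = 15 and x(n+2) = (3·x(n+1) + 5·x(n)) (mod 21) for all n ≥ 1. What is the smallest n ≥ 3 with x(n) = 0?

6

x(1) = 19; x(2) = 15; x(3) = 14; x(4) = 12; x(5) = 1; x(6) = 0; x(7) = 5; x(8) = 15; x(9) = 7; x(10) = 12; x(11) = 8; x(12) = 0; x(13) = 19; x(14) = 15.
Since (x(13), x(14)) = (x(1), x(2)) = (19, 15) (two consecutive terms determine the rest), the sequence is periodic with period 12.
The value 0 first appears (with n ≥ 3) at x(6).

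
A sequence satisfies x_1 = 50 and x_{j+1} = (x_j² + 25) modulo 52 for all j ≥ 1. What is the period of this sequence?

6

We have x_1 = 50, x_2 = 29, x_3 = 34, x_4 = 37, x_5 = 42, x_6 = 21, x_7 = 50.
The sequence repeats with period 6.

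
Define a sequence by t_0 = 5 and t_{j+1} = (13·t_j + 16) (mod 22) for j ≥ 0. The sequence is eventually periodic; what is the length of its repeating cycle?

10

Computing terms: t_0 = 5,  t_1 = 15,  t_2 = 13,  t_3 = 9,  t_4 = 1,  t_5 = 7,  t_6 = 19,  t_7 = 21,  t_8 = 3,  t_9 = 11,  t_{10} = 5.
Since t_{10} = t_0 = 5, the sequence is periodic with period 10.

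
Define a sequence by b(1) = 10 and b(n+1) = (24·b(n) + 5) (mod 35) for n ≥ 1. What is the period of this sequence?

Listing terms: b(1) = 10, b(2) = 0, b(3) = 5, b(4) = 20, b(5) = 30, b(6) = 25, b(7) = 10.
The sequence repeats with period 6.

6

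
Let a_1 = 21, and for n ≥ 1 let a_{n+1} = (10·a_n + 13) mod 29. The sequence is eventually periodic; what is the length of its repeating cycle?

28

Computing terms: a_1 = 21, a_2 = 20, a_3 = 10, a_4 = 26, a_5 = 12, a_6 = 17, a_7 = 9, a_8 = 16, a_9 = 28, a_{10} = 3, a_{11} = 14, a_{12} = 8, a_{13} = 6, a_{14} = 15, a_{15} = 18, a_{16} = 19, a_{17} = 0, a_{18} = 13, a_{19} = 27, a_{20} = 22, a_{21} = 1, a_{22} = 23, a_{23} = 11, a_{24} = 7, a_{25} = 25, a_{26} = 2, a_{27} = 4, a_{28} = 24, a_{29} = 21.
Since a_{29} = a_1 = 21, the sequence is periodic with period 28.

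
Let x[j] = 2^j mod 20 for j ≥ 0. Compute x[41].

12

Listing terms: x[0] = 1; x[1] = 2; x[2] = 4; x[3] = 8; x[4] = 16; x[5] = 12; x[6] = 4.
Since x[6] = x[2] = 4, the sequence is eventually periodic: after a pre-period of length 2 it cycles with period 4.
For j ≥ 2, x[j] depends only on (j - 2) mod 4. (41 - 2) mod 4 = 3, so x[41] = x[5] = 12.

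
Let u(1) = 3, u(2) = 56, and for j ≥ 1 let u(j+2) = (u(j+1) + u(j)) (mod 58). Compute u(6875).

Listing terms: u(1) = 3,  u(2) = 56,  u(3) = 1,  u(4) = 57,  u(5) = 0,  u(6) = 57,  u(7) = 57,  u(8) = 56,  u(9) = 55,  u(10) = 53,  u(11) = 50,  u(12) = 45,  u(13) = 37,  u(14) = 24,  u(15) = 3,  u(16) = 27,  u(17) = 30,  u(18) = 57,  u(19) = 29,  u(20) = 28,  u(21) = 57,  u(22) = 27,  u(23) = 26,  u(24) = 53,  u(25) = 21,  u(26) = 16,  u(27) = 37,  u(28) = 53,  u(29) = 32,  u(30) = 27,  u(31) = 1,  u(32) = 28,  u(33) = 29,  u(34) = 57,  u(35) = 28,  u(36) = 27,  u(37) = 55,  u(38) = 24,  u(39) = 21,  u(40) = 45,  u(41) = 8,  u(42) = 53,  u(43) = 3,  u(44) = 56.
Since (u(43), u(44)) = (u(1), u(2)) = (3, 56) (two consecutive terms determine the rest), the sequence is periodic with period 42.
So u(6875) = u(1 + ((6875-1) mod 42)) = u(29) = 32.

32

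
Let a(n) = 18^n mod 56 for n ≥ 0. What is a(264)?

8

a(0) = 1, a(1) = 18, a(2) = 44, a(3) = 8, a(4) = 32, a(5) = 16, a(6) = 8.
Since a(6) = a(3) = 8, the sequence is eventually periodic: after a pre-period of length 3 it cycles with period 3.
For n ≥ 3, a(n) depends only on (n - 3) mod 3. (264 - 3) mod 3 = 0, so a(264) = a(3) = 8.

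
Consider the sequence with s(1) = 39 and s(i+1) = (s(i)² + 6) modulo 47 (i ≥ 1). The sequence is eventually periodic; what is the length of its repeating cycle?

Computing terms: s(1) = 39,  s(2) = 23,  s(3) = 18,  s(4) = 1,  s(5) = 7,  s(6) = 8,  s(7) = 23.
Since s(7) = s(2) = 23, the sequence is eventually periodic: after a pre-period of length 1 it cycles with period 5.

5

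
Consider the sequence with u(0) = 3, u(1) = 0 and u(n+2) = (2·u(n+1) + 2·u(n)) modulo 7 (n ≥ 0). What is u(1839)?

2

Computing terms: u(0) = 3, u(1) = 0, u(2) = 6, u(3) = 5, u(4) = 1, u(5) = 5, u(6) = 5, u(7) = 6, u(8) = 1, u(9) = 0, u(10) = 2, u(11) = 4, u(12) = 5, u(13) = 4, u(14) = 4, u(15) = 2, u(16) = 5, u(17) = 0, u(18) = 3, u(19) = 6, u(20) = 4, u(21) = 6, u(22) = 6, u(23) = 3, u(24) = 4, u(25) = 0, u(26) = 1, u(27) = 2, u(28) = 6, u(29) = 2, u(30) = 2, u(31) = 1, u(32) = 6, u(33) = 0, u(34) = 5, u(35) = 3, u(36) = 2, u(37) = 3, u(38) = 3, u(39) = 5, u(40) = 2, u(41) = 0, u(42) = 4, u(43) = 1, u(44) = 3, u(45) = 1, u(46) = 1, u(47) = 4, u(48) = 3, u(49) = 0.
The sequence repeats with period 48.
So u(1839) = u(0 + ((1839-0) mod 48)) = u(15) = 2.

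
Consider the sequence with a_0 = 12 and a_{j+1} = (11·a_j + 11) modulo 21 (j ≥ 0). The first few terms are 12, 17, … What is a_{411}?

5

a_0 = 12; a_1 = 17; a_2 = 9; a_3 = 5; a_4 = 3; a_5 = 2; a_6 = 12.
The sequence repeats with period 6.
So a_{411} = a_{0 + ((411-0) mod 6)} = a_3 = 5.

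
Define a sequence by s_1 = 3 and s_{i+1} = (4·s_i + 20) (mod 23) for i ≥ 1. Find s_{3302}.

9

s_1 = 3; s_2 = 9; s_3 = 10; s_4 = 14; s_5 = 7; s_6 = 2; s_7 = 5; s_8 = 17; s_9 = 19; s_{10} = 4; s_{11} = 13; s_{12} = 3.
The sequence repeats with period 11.
So s_{3302} = s_{1 + ((3302-1) mod 11)} = s_2 = 9.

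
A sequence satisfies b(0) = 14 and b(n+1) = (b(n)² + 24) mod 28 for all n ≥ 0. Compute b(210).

0

We have b(0) = 14,  b(1) = 24,  b(2) = 12,  b(3) = 0,  b(4) = 24.
Since b(4) = b(1) = 24, the sequence is eventually periodic: after a pre-period of length 1 it cycles with period 3.
For n ≥ 1, b(n) depends only on (n - 1) mod 3. (210 - 1) mod 3 = 2, so b(210) = b(3) = 0.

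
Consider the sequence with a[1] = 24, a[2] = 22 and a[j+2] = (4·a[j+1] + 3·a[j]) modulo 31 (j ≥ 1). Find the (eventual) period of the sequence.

30

We have a[1] = 24; a[2] = 22; a[3] = 5; a[4] = 24; a[5] = 18; a[6] = 20; a[7] = 10; a[8] = 7; a[9] = 27; a[10] = 5; a[11] = 8; a[12] = 16; a[13] = 26; a[14] = 28; a[15] = 4; a[16] = 7; a[17] = 9; a[18] = 26; a[19] = 7; a[20] = 13; a[21] = 11; a[22] = 21; a[23] = 24; a[24] = 4; a[25] = 26; a[26] = 23; a[27] = 15; a[28] = 5; a[29] = 3; a[30] = 27; a[31] = 24; a[32] = 22.
Since (a[31], a[32]) = (a[1], a[2]) = (24, 22) (two consecutive terms determine the rest), the sequence is periodic with period 30.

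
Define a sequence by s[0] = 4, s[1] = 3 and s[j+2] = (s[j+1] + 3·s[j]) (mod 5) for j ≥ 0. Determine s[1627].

4

Computing terms: s[0] = 4; s[1] = 3; s[2] = 0; s[3] = 4; s[4] = 4; s[5] = 1; s[6] = 3; s[7] = 1; s[8] = 0; s[9] = 3; s[10] = 3; s[11] = 2; s[12] = 1; s[13] = 2; s[14] = 0; s[15] = 1; s[16] = 1; s[17] = 4; s[18] = 2; s[19] = 4; s[20] = 0; s[21] = 2; s[22] = 2; s[23] = 3; s[24] = 4; s[25] = 3.
The sequence repeats with period 24.
(1627 - 0) mod 24 = 19, so s[1627] = s[19] = 4.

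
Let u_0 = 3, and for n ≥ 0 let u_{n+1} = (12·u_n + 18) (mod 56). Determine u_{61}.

26

u_0 = 3,  u_1 = 54,  u_2 = 50,  u_3 = 2,  u_4 = 42,  u_5 = 18,  u_6 = 10,  u_7 = 26,  u_8 = 50.
Since u_8 = u_2 = 50, the sequence is eventually periodic: after a pre-period of length 2 it cycles with period 6.
For n ≥ 2, u_n depends only on (n - 2) mod 6. (61 - 2) mod 6 = 5, so u_{61} = u_7 = 26.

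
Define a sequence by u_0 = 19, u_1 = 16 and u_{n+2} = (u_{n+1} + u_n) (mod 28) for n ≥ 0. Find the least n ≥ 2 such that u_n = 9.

17

u_0 = 19, u_1 = 16, u_2 = 7, u_3 = 23, u_4 = 2, u_5 = 25, u_6 = 27, u_7 = 24, u_8 = 23, u_9 = 19, u_{10} = 14, u_{11} = 5, u_{12} = 19, u_{13} = 24, u_{14} = 15, u_{15} = 11, u_{16} = 26, u_{17} = 9, u_{18} = 7, u_{19} = 16, u_{20} = 23, u_{21} = 11, u_{22} = 6, u_{23} = 17, u_{24} = 23, u_{25} = 12, u_{26} = 7, u_{27} = 19, u_{28} = 26, u_{29} = 17, u_{30} = 15, u_{31} = 4, u_{32} = 19, u_{33} = 23, u_{34} = 14, u_{35} = 9, u_{36} = 23, u_{37} = 4, u_{38} = 27, u_{39} = 3, u_{40} = 2, u_{41} = 5, u_{42} = 7, u_{43} = 12, u_{44} = 19, u_{45} = 3, u_{46} = 22, u_{47} = 25, u_{48} = 19, u_{49} = 16.
The sequence repeats with period 48.
The value 9 first appears (with n ≥ 2) at u_{17}.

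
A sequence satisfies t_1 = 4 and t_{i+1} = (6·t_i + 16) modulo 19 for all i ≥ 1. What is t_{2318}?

We have t_1 = 4, t_2 = 2, t_3 = 9, t_4 = 13, t_5 = 18, t_6 = 10, t_7 = 0, t_8 = 16, t_9 = 17, t_{10} = 4.
The sequence repeats with period 9.
(2318 - 1) mod 9 = 4, so t_{2318} = t_5 = 18.

18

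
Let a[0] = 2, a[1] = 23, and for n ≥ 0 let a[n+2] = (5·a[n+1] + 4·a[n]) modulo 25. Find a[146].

Listing terms: a[0] = 2; a[1] = 23; a[2] = 23; a[3] = 7; a[4] = 2; a[5] = 13; a[6] = 23; a[7] = 17; a[8] = 2; a[9] = 3; a[10] = 23; a[11] = 2; a[12] = 2; a[13] = 18; a[14] = 23; a[15] = 12; a[16] = 2; a[17] = 8; a[18] = 23; a[19] = 22; a[20] = 2; a[21] = 23.
The sequence repeats with period 20.
So a[146] = a[0 + ((146-0) mod 20)] = a[6] = 23.

23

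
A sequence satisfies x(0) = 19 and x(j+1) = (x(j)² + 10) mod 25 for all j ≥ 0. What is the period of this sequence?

Listing terms: x(0) = 19; x(1) = 21; x(2) = 1; x(3) = 11; x(4) = 6; x(5) = 21.
Since x(5) = x(1) = 21, the sequence is eventually periodic: after a pre-period of length 1 it cycles with period 4.

4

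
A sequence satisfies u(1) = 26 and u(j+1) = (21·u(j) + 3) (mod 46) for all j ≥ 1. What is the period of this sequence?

u(1) = 26, u(2) = 43, u(3) = 32, u(4) = 31, u(5) = 10, u(6) = 29, u(7) = 14, u(8) = 21, u(9) = 30, u(10) = 35, u(11) = 2, u(12) = 45, u(13) = 28, u(14) = 39, u(15) = 40, u(16) = 15, u(17) = 42, u(18) = 11, u(19) = 4, u(20) = 41, u(21) = 36, u(22) = 23, u(23) = 26.
Since u(23) = u(1) = 26, the sequence is periodic with period 22.

22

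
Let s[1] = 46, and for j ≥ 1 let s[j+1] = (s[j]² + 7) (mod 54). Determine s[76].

We have s[1] = 46, s[2] = 17, s[3] = 26, s[4] = 35, s[5] = 44, s[6] = 53, s[7] = 8, s[8] = 17.
Since s[8] = s[2] = 17, the sequence is eventually periodic: after a pre-period of length 1 it cycles with period 6.
For j ≥ 2, s[j] depends only on (j - 2) mod 6. (76 - 2) mod 6 = 2, so s[76] = s[4] = 35.

35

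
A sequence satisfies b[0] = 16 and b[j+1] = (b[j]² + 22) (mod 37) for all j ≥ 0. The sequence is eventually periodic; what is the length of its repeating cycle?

Listing terms: b[0] = 16,  b[1] = 19,  b[2] = 13,  b[3] = 6,  b[4] = 21,  b[5] = 19.
Since b[5] = b[1] = 19, the sequence is eventually periodic: after a pre-period of length 1 it cycles with period 4.

4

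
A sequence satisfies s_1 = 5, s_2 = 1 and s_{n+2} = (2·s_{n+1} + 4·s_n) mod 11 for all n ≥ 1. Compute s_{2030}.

Listing terms: s_1 = 5; s_2 = 1; s_3 = 0; s_4 = 4; s_5 = 8; s_6 = 10; s_7 = 8; s_8 = 1; s_9 = 1; s_{10} = 6; s_{11} = 5; s_{12} = 1.
The sequence repeats with period 10.
(2030 - 1) mod 10 = 9, so s_{2030} = s_{10} = 6.

6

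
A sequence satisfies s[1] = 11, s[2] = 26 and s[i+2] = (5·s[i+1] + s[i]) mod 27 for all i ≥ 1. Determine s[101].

16

Listing terms: s[1] = 11, s[2] = 26, s[3] = 6, s[4] = 2, s[5] = 16, s[6] = 1, s[7] = 21, s[8] = 25, s[9] = 11, s[10] = 26.
The sequence repeats with period 8.
So s[101] = s[1 + ((101-1) mod 8)] = s[5] = 16.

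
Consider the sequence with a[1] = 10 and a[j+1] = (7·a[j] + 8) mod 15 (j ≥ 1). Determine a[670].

Listing terms: a[1] = 10,  a[2] = 3,  a[3] = 14,  a[4] = 1,  a[5] = 0,  a[6] = 8,  a[7] = 4,  a[8] = 6,  a[9] = 5,  a[10] = 13,  a[11] = 9,  a[12] = 11,  a[13] = 10.
The sequence repeats with period 12.
So a[670] = a[1 + ((670-1) mod 12)] = a[10] = 13.

13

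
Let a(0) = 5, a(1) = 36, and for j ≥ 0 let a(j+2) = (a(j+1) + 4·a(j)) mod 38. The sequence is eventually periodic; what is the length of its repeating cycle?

Computing terms: a(0) = 5, a(1) = 36, a(2) = 18, a(3) = 10, a(4) = 6, a(5) = 8, a(6) = 32, a(7) = 26, a(8) = 2, a(9) = 30, a(10) = 0, a(11) = 6, a(12) = 6, a(13) = 30, a(14) = 16, a(15) = 22, a(16) = 10, a(17) = 22, a(18) = 24, a(19) = 36, a(20) = 18.
Since (a(19), a(20)) = (a(1), a(2)) = (36, 18) (two consecutive terms determine the rest), the sequence is eventually periodic: after a pre-period of length 1 it cycles with period 18.

18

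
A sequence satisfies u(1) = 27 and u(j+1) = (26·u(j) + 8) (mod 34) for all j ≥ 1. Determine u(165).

22

Listing terms: u(1) = 27, u(2) = 30, u(3) = 6, u(4) = 28, u(5) = 22, u(6) = 2, u(7) = 26, u(8) = 4, u(9) = 10, u(10) = 30.
Since u(10) = u(2) = 30, the sequence is eventually periodic: after a pre-period of length 1 it cycles with period 8.
For j ≥ 2, u(j) depends only on (j - 2) mod 8. (165 - 2) mod 8 = 3, so u(165) = u(5) = 22.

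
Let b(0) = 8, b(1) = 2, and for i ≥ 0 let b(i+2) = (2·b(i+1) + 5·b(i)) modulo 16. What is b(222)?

Computing terms: b(0) = 8, b(1) = 2, b(2) = 12, b(3) = 2, b(4) = 0, b(5) = 10, b(6) = 4, b(7) = 10, b(8) = 8, b(9) = 2.
Since (b(8), b(9)) = (b(0), b(1)) = (8, 2) (two consecutive terms determine the rest), the sequence is periodic with period 8.
(222 - 0) mod 8 = 6, so b(222) = b(6) = 4.

4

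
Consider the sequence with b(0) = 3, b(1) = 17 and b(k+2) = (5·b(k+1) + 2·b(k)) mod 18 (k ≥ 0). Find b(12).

3

Listing terms: b(0) = 3; b(1) = 17; b(2) = 1; b(3) = 3; b(4) = 17.
Since (b(3), b(4)) = (b(0), b(1)) = (3, 17) (two consecutive terms determine the rest), the sequence is periodic with period 3.
(12 - 0) mod 3 = 0, so b(12) = b(0) = 3.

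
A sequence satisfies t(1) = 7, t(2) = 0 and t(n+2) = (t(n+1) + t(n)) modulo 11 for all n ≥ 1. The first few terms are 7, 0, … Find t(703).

7

Listing terms: t(1) = 7; t(2) = 0; t(3) = 7; t(4) = 7; t(5) = 3; t(6) = 10; t(7) = 2; t(8) = 1; t(9) = 3; t(10) = 4; t(11) = 7; t(12) = 0.
Since (t(11), t(12)) = (t(1), t(2)) = (7, 0) (two consecutive terms determine the rest), the sequence is periodic with period 10.
(703 - 1) mod 10 = 2, so t(703) = t(3) = 7.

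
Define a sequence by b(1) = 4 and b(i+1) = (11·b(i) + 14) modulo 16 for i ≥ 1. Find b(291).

12

b(1) = 4; b(2) = 10; b(3) = 12; b(4) = 2; b(5) = 4.
The sequence repeats with period 4.
So b(291) = b(1 + ((291-1) mod 4)) = b(3) = 12.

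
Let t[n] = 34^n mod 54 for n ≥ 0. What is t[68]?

Computing terms: t[0] = 1, t[1] = 34, t[2] = 22, t[3] = 46, t[4] = 52, t[5] = 40, t[6] = 10, t[7] = 16, t[8] = 4, t[9] = 28, t[10] = 34.
Since t[10] = t[1] = 34, the sequence is eventually periodic: after a pre-period of length 1 it cycles with period 9.
For n ≥ 1, t[n] depends only on (n - 1) mod 9. (68 - 1) mod 9 = 4, so t[68] = t[5] = 40.

40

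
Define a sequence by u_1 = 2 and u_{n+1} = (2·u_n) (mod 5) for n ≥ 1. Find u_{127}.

We have u_1 = 2, u_2 = 4, u_3 = 3, u_4 = 1, u_5 = 2.
Since u_5 = u_1 = 2, the sequence is periodic with period 4.
So u_{127} = u_{1 + ((127-1) mod 4)} = u_3 = 3.

3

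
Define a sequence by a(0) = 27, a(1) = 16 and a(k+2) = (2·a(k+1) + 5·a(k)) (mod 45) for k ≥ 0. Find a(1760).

We have a(0) = 27, a(1) = 16, a(2) = 32, a(3) = 9, a(4) = 43, a(5) = 41, a(6) = 27, a(7) = 34, a(8) = 23, a(9) = 36, a(10) = 7, a(11) = 14, a(12) = 18, a(13) = 16, a(14) = 32.
Since (a(13), a(14)) = (a(1), a(2)) = (16, 32) (two consecutive terms determine the rest), the sequence is eventually periodic: after a pre-period of length 1 it cycles with period 12.
For k ≥ 1, a(k) depends only on (k - 1) mod 12. (1760 - 1) mod 12 = 7, so a(1760) = a(8) = 23.

23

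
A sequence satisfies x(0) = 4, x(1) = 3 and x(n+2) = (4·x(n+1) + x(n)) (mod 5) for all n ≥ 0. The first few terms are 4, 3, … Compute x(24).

We have x(0) = 4,  x(1) = 3,  x(2) = 1,  x(3) = 2,  x(4) = 4,  x(5) = 3.
Since (x(4), x(5)) = (x(0), x(1)) = (4, 3) (two consecutive terms determine the rest), the sequence is periodic with period 4.
(24 - 0) mod 4 = 0, so x(24) = x(0) = 4.

4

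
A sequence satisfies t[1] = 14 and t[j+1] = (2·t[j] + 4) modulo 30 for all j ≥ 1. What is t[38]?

2

Computing terms: t[1] = 14; t[2] = 2; t[3] = 8; t[4] = 20; t[5] = 14.
Since t[5] = t[1] = 14, the sequence is periodic with period 4.
So t[38] = t[1 + ((38-1) mod 4)] = t[2] = 2.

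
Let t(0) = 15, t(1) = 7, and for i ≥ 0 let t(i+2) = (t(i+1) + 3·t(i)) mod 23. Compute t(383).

4

Listing terms: t(0) = 15, t(1) = 7, t(2) = 6, t(3) = 4, t(4) = 22, t(5) = 11, t(6) = 8, t(7) = 18, t(8) = 19, t(9) = 4, t(10) = 15, t(11) = 4, t(12) = 3, t(13) = 15, t(14) = 1, t(15) = 0, t(16) = 3, t(17) = 3, t(18) = 12, t(19) = 21, t(20) = 11, t(21) = 5, t(22) = 15, t(23) = 7.
The sequence repeats with period 22.
So t(383) = t(0 + ((383-0) mod 22)) = t(9) = 4.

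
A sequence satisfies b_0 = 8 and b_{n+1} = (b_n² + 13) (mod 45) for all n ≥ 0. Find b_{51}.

17

b_0 = 8; b_1 = 32; b_2 = 2; b_3 = 17; b_4 = 32.
Since b_4 = b_1 = 32, the sequence is eventually periodic: after a pre-period of length 1 it cycles with period 3.
For n ≥ 1, b_n depends only on (n - 1) mod 3. (51 - 1) mod 3 = 2, so b_{51} = b_3 = 17.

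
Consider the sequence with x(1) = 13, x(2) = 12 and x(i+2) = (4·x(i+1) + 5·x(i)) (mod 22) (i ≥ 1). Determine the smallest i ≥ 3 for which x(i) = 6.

4

x(1) = 13; x(2) = 12; x(3) = 3; x(4) = 6; x(5) = 17; x(6) = 10; x(7) = 15; x(8) = 0; x(9) = 9; x(10) = 14; x(11) = 13; x(12) = 12.
The sequence repeats with period 10.
The value 6 first appears (with i ≥ 3) at x(4).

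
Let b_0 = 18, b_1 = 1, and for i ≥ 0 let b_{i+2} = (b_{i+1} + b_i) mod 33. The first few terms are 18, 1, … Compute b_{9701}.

23

Listing terms: b_0 = 18,  b_1 = 1,  b_2 = 19,  b_3 = 20,  b_4 = 6,  b_5 = 26,  b_6 = 32,  b_7 = 25,  b_8 = 24,  b_9 = 16,  b_{10} = 7,  b_{11} = 23,  b_{12} = 30,  b_{13} = 20,  b_{14} = 17,  b_{15} = 4,  b_{16} = 21,  b_{17} = 25,  b_{18} = 13,  b_{19} = 5,  b_{20} = 18,  b_{21} = 23,  b_{22} = 8,  b_{23} = 31,  b_{24} = 6,  b_{25} = 4,  b_{26} = 10,  b_{27} = 14,  b_{28} = 24,  b_{29} = 5,  b_{30} = 29,  b_{31} = 1,  b_{32} = 30,  b_{33} = 31,  b_{34} = 28,  b_{35} = 26,  b_{36} = 21,  b_{37} = 14,  b_{38} = 2,  b_{39} = 16,  b_{40} = 18,  b_{41} = 1.
Since (b_{40}, b_{41}) = (b_0, b_1) = (18, 1) (two consecutive terms determine the rest), the sequence is periodic with period 40.
So b_{9701} = b_{0 + ((9701-0) mod 40)} = b_{21} = 23.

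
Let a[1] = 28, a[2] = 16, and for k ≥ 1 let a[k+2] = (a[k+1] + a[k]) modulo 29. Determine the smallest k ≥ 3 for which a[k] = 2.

a[1] = 28,  a[2] = 16,  a[3] = 15,  a[4] = 2,  a[5] = 17,  a[6] = 19,  a[7] = 7,  a[8] = 26,  a[9] = 4,  a[10] = 1,  a[11] = 5,  a[12] = 6,  a[13] = 11,  a[14] = 17,  a[15] = 28,  a[16] = 16.
The sequence repeats with period 14.
The value 2 first appears (with k ≥ 3) at a[4].

4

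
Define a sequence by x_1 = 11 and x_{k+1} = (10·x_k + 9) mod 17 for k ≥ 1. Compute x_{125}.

Computing terms: x_1 = 11; x_2 = 0; x_3 = 9; x_4 = 14; x_5 = 13; x_6 = 3; x_7 = 5; x_8 = 8; x_9 = 4; x_{10} = 15; x_{11} = 6; x_{12} = 1; x_{13} = 2; x_{14} = 12; x_{15} = 10; x_{16} = 7; x_{17} = 11.
Since x_{17} = x_1 = 11, the sequence is periodic with period 16.
So x_{125} = x_{1 + ((125-1) mod 16)} = x_{13} = 2.

2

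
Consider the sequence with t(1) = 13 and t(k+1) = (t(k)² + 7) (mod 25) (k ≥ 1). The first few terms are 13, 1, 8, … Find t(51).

Computing terms: t(1) = 13,  t(2) = 1,  t(3) = 8,  t(4) = 21,  t(5) = 23,  t(6) = 11,  t(7) = 3,  t(8) = 16,  t(9) = 13.
Since t(9) = t(1) = 13, the sequence is periodic with period 8.
(51 - 1) mod 8 = 2, so t(51) = t(3) = 8.

8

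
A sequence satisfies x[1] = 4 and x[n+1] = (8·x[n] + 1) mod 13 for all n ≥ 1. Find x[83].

5

x[1] = 4, x[2] = 7, x[3] = 5, x[4] = 2, x[5] = 4.
The sequence repeats with period 4.
(83 - 1) mod 4 = 2, so x[83] = x[3] = 5.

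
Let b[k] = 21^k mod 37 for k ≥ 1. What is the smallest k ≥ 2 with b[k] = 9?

4

Listing terms: b[1] = 21; b[2] = 34; b[3] = 11; b[4] = 9; b[5] = 4; b[6] = 10; b[7] = 25; b[8] = 7; b[9] = 36; b[10] = 16; b[11] = 3; b[12] = 26; b[13] = 28; b[14] = 33; b[15] = 27; b[16] = 12; b[17] = 30; b[18] = 1; b[19] = 21.
Since b[19] = b[1] = 21, the sequence is periodic with period 18.
The value 9 first appears (with k ≥ 2) at b[4].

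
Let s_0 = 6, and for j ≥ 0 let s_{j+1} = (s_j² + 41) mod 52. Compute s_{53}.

25

We have s_0 = 6,  s_1 = 25,  s_2 = 42,  s_3 = 37,  s_4 = 6.
Since s_4 = s_0 = 6, the sequence is periodic with period 4.
(53 - 0) mod 4 = 1, so s_{53} = s_1 = 25.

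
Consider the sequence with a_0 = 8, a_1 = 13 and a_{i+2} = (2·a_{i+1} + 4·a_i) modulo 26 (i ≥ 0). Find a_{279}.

14

a_0 = 8,  a_1 = 13,  a_2 = 6,  a_3 = 12,  a_4 = 22,  a_5 = 14,  a_6 = 12,  a_7 = 2,  a_8 = 0,  a_9 = 8,  a_{10} = 16,  a_{11} = 12,  a_{12} = 10,  a_{13} = 16,  a_{14} = 20,  a_{15} = 0,  a_{16} = 2,  a_{17} = 4,  a_{18} = 16,  a_{19} = 22,  a_{20} = 4,  a_{21} = 18,  a_{22} = 0,  a_{23} = 20,  a_{24} = 14,  a_{25} = 4,  a_{26} = 12,  a_{27} = 14,  a_{28} = 24,  a_{29} = 0,  a_{30} = 18,  a_{31} = 10,  a_{32} = 14,  a_{33} = 16,  a_{34} = 10,  a_{35} = 6,  a_{36} = 0,  a_{37} = 24,  a_{38} = 22,  a_{39} = 10,  a_{40} = 4,  a_{41} = 22,  a_{42} = 8,  a_{43} = 0,  a_{44} = 6,  a_{45} = 12.
Since (a_{44}, a_{45}) = (a_2, a_3) = (6, 12) (two consecutive terms determine the rest), the sequence is eventually periodic: after a pre-period of length 2 it cycles with period 42.
For i ≥ 2, a_i depends only on (i - 2) mod 42. (279 - 2) mod 42 = 25, so a_{279} = a_{27} = 14.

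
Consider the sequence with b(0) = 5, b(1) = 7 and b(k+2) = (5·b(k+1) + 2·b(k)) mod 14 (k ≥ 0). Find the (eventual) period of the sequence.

b(0) = 5; b(1) = 7; b(2) = 3; b(3) = 1; b(4) = 11; b(5) = 1; b(6) = 13; b(7) = 11; b(8) = 11; b(9) = 7; b(10) = 1; b(11) = 5; b(12) = 13; b(13) = 5; b(14) = 9; b(15) = 13; b(16) = 13; b(17) = 7; b(18) = 5; b(19) = 11; b(20) = 9; b(21) = 11; b(22) = 3; b(23) = 9; b(24) = 9; b(25) = 7; b(26) = 11; b(27) = 13; b(28) = 3; b(29) = 13; b(30) = 1; b(31) = 3; b(32) = 3; b(33) = 7; b(34) = 13; b(35) = 9; b(36) = 1; b(37) = 9; b(38) = 5; b(39) = 1; b(40) = 1; b(41) = 7; b(42) = 9; b(43) = 3; b(44) = 5; b(45) = 3; b(46) = 11; b(47) = 5; b(48) = 5; b(49) = 7.
Since (b(48), b(49)) = (b(0), b(1)) = (5, 7) (two consecutive terms determine the rest), the sequence is periodic with period 48.

48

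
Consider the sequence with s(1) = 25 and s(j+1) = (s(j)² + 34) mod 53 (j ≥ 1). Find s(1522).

23

Computing terms: s(1) = 25, s(2) = 23, s(3) = 33, s(4) = 10, s(5) = 28, s(6) = 23.
Since s(6) = s(2) = 23, the sequence is eventually periodic: after a pre-period of length 1 it cycles with period 4.
For j ≥ 2, s(j) depends only on (j - 2) mod 4. (1522 - 2) mod 4 = 0, so s(1522) = s(2) = 23.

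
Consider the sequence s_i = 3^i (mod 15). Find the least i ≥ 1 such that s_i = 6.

4

s_0 = 1, s_1 = 3, s_2 = 9, s_3 = 12, s_4 = 6, s_5 = 3.
Since s_5 = s_1 = 3, the sequence is eventually periodic: after a pre-period of length 1 it cycles with period 4.
The value 6 first appears (with i ≥ 1) at s_4.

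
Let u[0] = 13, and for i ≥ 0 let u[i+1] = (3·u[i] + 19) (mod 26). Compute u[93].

0

Computing terms: u[0] = 13,  u[1] = 6,  u[2] = 11,  u[3] = 0,  u[4] = 19,  u[5] = 24,  u[6] = 13.
Since u[6] = u[0] = 13, the sequence is periodic with period 6.
(93 - 0) mod 6 = 3, so u[93] = u[3] = 0.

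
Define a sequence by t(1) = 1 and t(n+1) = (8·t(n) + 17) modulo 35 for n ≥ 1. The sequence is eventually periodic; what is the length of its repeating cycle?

28

t(1) = 1, t(2) = 25, t(3) = 7, t(4) = 3, t(5) = 6, t(6) = 30, t(7) = 12, t(8) = 8, t(9) = 11, t(10) = 0, t(11) = 17, t(12) = 13, t(13) = 16, t(14) = 5, t(15) = 22, t(16) = 18, t(17) = 21, t(18) = 10, t(19) = 27, t(20) = 23, t(21) = 26, t(22) = 15, t(23) = 32, t(24) = 28, t(25) = 31, t(26) = 20, t(27) = 2, t(28) = 33, t(29) = 1.
Since t(29) = t(1) = 1, the sequence is periodic with period 28.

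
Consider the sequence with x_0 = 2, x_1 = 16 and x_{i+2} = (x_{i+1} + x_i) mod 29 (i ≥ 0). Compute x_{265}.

14

We have x_0 = 2, x_1 = 16, x_2 = 18, x_3 = 5, x_4 = 23, x_5 = 28, x_6 = 22, x_7 = 21, x_8 = 14, x_9 = 6, x_{10} = 20, x_{11} = 26, x_{12} = 17, x_{13} = 14, x_{14} = 2, x_{15} = 16.
Since (x_{14}, x_{15}) = (x_0, x_1) = (2, 16) (two consecutive terms determine the rest), the sequence is periodic with period 14.
(265 - 0) mod 14 = 13, so x_{265} = x_{13} = 14.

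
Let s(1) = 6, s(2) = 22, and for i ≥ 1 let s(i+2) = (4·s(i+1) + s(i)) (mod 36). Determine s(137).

s(1) = 6,  s(2) = 22,  s(3) = 22,  s(4) = 2,  s(5) = 30,  s(6) = 14,  s(7) = 14,  s(8) = 34,  s(9) = 6,  s(10) = 22.
Since (s(9), s(10)) = (s(1), s(2)) = (6, 22) (two consecutive terms determine the rest), the sequence is periodic with period 8.
So s(137) = s(1 + ((137-1) mod 8)) = s(1) = 6.

6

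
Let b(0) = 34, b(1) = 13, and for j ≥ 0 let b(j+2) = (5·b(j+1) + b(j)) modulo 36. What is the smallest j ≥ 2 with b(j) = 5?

7

Listing terms: b(0) = 34; b(1) = 13; b(2) = 27; b(3) = 4; b(4) = 11; b(5) = 23; b(6) = 18; b(7) = 5; b(8) = 7; b(9) = 4; b(10) = 27; b(11) = 31; b(12) = 2; b(13) = 5; b(14) = 27; b(15) = 32; b(16) = 7; b(17) = 31; b(18) = 18; b(19) = 13; b(20) = 11; b(21) = 32; b(22) = 27; b(23) = 23; b(24) = 34; b(25) = 13.
Since (b(24), b(25)) = (b(0), b(1)) = (34, 13) (two consecutive terms determine the rest), the sequence is periodic with period 24.
The value 5 first appears (with j ≥ 2) at b(7).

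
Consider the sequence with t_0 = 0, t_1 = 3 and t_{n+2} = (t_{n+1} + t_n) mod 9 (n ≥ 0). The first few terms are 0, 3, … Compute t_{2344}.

0

Computing terms: t_0 = 0, t_1 = 3, t_2 = 3, t_3 = 6, t_4 = 0, t_5 = 6, t_6 = 6, t_7 = 3, t_8 = 0, t_9 = 3.
Since (t_8, t_9) = (t_0, t_1) = (0, 3) (two consecutive terms determine the rest), the sequence is periodic with period 8.
So t_{2344} = t_{0 + ((2344-0) mod 8)} = t_0 = 0.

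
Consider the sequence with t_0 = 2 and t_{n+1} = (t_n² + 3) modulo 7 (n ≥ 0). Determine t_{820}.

0

t_0 = 2; t_1 = 0; t_2 = 3; t_3 = 5; t_4 = 0.
Since t_4 = t_1 = 0, the sequence is eventually periodic: after a pre-period of length 1 it cycles with period 3.
For n ≥ 1, t_n depends only on (n - 1) mod 3. (820 - 1) mod 3 = 0, so t_{820} = t_1 = 0.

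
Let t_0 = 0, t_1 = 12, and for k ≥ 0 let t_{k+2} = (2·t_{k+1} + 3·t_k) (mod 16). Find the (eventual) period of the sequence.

4

Listing terms: t_0 = 0; t_1 = 12; t_2 = 8; t_3 = 4; t_4 = 0; t_5 = 12.
The sequence repeats with period 4.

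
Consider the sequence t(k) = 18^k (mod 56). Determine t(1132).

We have t(0) = 1; t(1) = 18; t(2) = 44; t(3) = 8; t(4) = 32; t(5) = 16; t(6) = 8.
Since t(6) = t(3) = 8, the sequence is eventually periodic: after a pre-period of length 3 it cycles with period 3.
For k ≥ 3, t(k) depends only on (k - 3) mod 3. (1132 - 3) mod 3 = 1, so t(1132) = t(4) = 32.

32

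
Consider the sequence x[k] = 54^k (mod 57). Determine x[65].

x[0] = 1,  x[1] = 54,  x[2] = 9,  x[3] = 30,  x[4] = 24,  x[5] = 42,  x[6] = 45,  x[7] = 36,  x[8] = 6,  x[9] = 39,  x[10] = 54.
Since x[10] = x[1] = 54, the sequence is eventually periodic: after a pre-period of length 1 it cycles with period 9.
For k ≥ 1, x[k] depends only on (k - 1) mod 9. (65 - 1) mod 9 = 1, so x[65] = x[2] = 9.

9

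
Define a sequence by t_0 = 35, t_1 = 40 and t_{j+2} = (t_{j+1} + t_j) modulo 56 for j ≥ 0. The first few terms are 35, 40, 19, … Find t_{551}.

37

We have t_0 = 35, t_1 = 40, t_2 = 19, t_3 = 3, t_4 = 22, t_5 = 25, t_6 = 47, t_7 = 16, t_8 = 7, t_9 = 23, t_{10} = 30, t_{11} = 53, t_{12} = 27, t_{13} = 24, t_{14} = 51, t_{15} = 19, t_{16} = 14, t_{17} = 33, t_{18} = 47, t_{19} = 24, t_{20} = 15, t_{21} = 39, t_{22} = 54, t_{23} = 37, t_{24} = 35, t_{25} = 16, t_{26} = 51, t_{27} = 11, t_{28} = 6, t_{29} = 17, t_{30} = 23, t_{31} = 40, t_{32} = 7, t_{33} = 47, t_{34} = 54, t_{35} = 45, t_{36} = 43, t_{37} = 32, t_{38} = 19, t_{39} = 51, t_{40} = 14, t_{41} = 9, t_{42} = 23, t_{43} = 32, t_{44} = 55, t_{45} = 31, t_{46} = 30, t_{47} = 5, t_{48} = 35, t_{49} = 40.
The sequence repeats with period 48.
So t_{551} = t_{0 + ((551-0) mod 48)} = t_{23} = 37.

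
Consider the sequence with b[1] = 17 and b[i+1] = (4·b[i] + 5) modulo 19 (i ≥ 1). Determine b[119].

Computing terms: b[1] = 17; b[2] = 16; b[3] = 12; b[4] = 15; b[5] = 8; b[6] = 18; b[7] = 1; b[8] = 9; b[9] = 3; b[10] = 17.
The sequence repeats with period 9.
(119 - 1) mod 9 = 1, so b[119] = b[2] = 16.

16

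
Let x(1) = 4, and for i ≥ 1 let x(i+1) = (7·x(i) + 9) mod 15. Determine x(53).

We have x(1) = 4; x(2) = 7; x(3) = 13; x(4) = 10; x(5) = 4.
The sequence repeats with period 4.
(53 - 1) mod 4 = 0, so x(53) = x(1) = 4.

4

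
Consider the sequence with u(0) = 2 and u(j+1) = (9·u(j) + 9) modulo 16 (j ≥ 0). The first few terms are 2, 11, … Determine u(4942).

8

u(0) = 2,  u(1) = 11,  u(2) = 12,  u(3) = 5,  u(4) = 6,  u(5) = 15,  u(6) = 0,  u(7) = 9,  u(8) = 10,  u(9) = 3,  u(10) = 4,  u(11) = 13,  u(12) = 14,  u(13) = 7,  u(14) = 8,  u(15) = 1,  u(16) = 2.
The sequence repeats with period 16.
So u(4942) = u(0 + ((4942-0) mod 16)) = u(14) = 8.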